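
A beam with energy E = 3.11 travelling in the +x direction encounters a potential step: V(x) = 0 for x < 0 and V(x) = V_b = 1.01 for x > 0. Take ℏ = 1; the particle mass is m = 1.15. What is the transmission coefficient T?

T = 0.990

On each side the TISE gives plane waves with k = √(2m(E − V))/ℏ: k₁ = √(2·1.15·3.11) = 2.675, k₂ = √(2·1.15·2.1) = 2.198.
Matching ψ and ψ′ at x = 0 gives r = (k₁ − k₂)/(k₁ + k₂), so R = r² = 0.009576 and T = 1 − R = 0.9904.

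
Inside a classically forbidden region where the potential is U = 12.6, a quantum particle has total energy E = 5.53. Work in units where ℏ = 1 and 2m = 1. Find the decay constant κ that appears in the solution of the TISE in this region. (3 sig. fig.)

Since E < U the TISE in this region is ψ'' = κ²ψ with κ = √(2m(U − E))/ℏ.
κ = √(2 × 0.5 × 7.07) = 2.659.

κ = 2.66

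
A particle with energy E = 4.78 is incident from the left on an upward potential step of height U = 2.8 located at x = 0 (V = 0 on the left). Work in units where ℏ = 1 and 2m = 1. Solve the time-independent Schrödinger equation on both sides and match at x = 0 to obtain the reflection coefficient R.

R = 0.0470

On each side the TISE gives plane waves with k = √(2m(E − V))/ℏ: k₁ = √(2·½·4.78) = 2.186, k₂ = √(2·½·1.98) = 1.407.
Matching ψ and ψ′ at x = 0 gives r = (k₁ − k₂)/(k₁ + k₂), so R = r² = 0.04702 and T = 1 − R = 0.9530.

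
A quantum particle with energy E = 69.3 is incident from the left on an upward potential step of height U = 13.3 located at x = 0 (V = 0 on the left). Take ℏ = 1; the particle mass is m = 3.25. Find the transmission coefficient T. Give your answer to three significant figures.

T = 0.997

On each side the TISE gives plane waves with k = √(2m(E − V))/ℏ: k₁ = √(2·3.25·69.3) = 21.22, k₂ = √(2·3.25·56) = 19.08.
Matching ψ and ψ′ at x = 0 gives r = (k₁ − k₂)/(k₁ + k₂), so R = r² = 0.002833 and T = 1 − R = 0.9972.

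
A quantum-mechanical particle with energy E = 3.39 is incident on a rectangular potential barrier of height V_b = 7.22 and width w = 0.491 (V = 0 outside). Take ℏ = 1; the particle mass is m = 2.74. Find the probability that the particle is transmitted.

E < V_b: inside the barrier ψ ∝ e^{±κx} with κ = √(2m(V_b − E))/ℏ = 4.581.
κw = 2.249, sinh(κw) = 4.688.
The exact tunnelling result is T⁻¹ = 1 + V_b² sinh²(κw) / [4E(V_b − E)] = 23.06, so T = 0.0434.

T = 0.0434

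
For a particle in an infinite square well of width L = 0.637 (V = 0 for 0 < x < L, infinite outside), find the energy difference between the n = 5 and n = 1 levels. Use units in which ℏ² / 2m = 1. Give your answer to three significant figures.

E_n = n²π²ℏ²/(2mL²), so ΔE = (5² − 1²) π²ℏ²/(2mL²).
ΔE = 24 × π² / (2 × 0.5 × 0.637²) = 583.8.

ΔE = 584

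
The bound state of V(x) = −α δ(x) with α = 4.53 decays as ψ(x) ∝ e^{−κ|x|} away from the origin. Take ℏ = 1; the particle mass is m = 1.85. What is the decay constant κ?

κ = 8.38

Integrating the TISE across x = 0 gives the cusp condition ψ'(0⁺) − ψ'(0⁻) = −(2mα/ℏ²)ψ(0).
With ψ ∝ e^{−κ|x|} this yields −2κ = −2mα/ℏ², so κ = mα/ℏ² = 8.381.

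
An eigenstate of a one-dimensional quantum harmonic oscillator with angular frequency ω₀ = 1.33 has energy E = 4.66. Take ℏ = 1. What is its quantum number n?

E_n = ℏω₀(n + ½) ⇒ n = E/(ℏω₀) − ½ = 4.66/1.33 − 0.5 = 3.004 → n = 3.

n = 3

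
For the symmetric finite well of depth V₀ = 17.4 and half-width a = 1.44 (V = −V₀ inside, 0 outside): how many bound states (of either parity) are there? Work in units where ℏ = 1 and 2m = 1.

N = 4

The dimensionless depth is z₀ = a√(2mV₀)/ℏ = 1.44 × √(17.40) = 6.007.
A new bound state (alternating even/odd) appears each time z₀ passes a multiple of π/2, so N = ⌊2z₀/π⌋ + 1 = ⌊3.824⌋ + 1 = 4.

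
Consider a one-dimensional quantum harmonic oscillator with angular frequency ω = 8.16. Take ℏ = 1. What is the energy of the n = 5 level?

Using E_n = (n + ½)ℏω: E_5 = 5.5 × 8.16 = 44.88.

E = 44.9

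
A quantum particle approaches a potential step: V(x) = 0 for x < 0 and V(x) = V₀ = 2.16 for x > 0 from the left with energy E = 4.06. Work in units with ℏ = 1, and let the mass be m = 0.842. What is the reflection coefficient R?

On each side the TISE gives plane waves with k = √(2m(E − V))/ℏ: k₁ = √(2·0.842·4.06) = 2.615, k₂ = √(2·0.842·1.9) = 1.789.
Matching ψ and ψ′ at x = 0 gives r = (k₁ − k₂)/(k₁ + k₂), so R = r² = 0.03519 and T = 1 − R = 0.9648.

R = 0.0352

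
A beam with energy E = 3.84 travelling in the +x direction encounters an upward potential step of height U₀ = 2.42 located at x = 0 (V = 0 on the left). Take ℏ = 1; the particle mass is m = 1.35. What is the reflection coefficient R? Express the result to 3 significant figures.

R = 0.0594

The wavenumbers are k₁ = √(2mE)/ℏ = 3.220 on the left and k₂ = √(2m(E − U₀))/ℏ = 1.958 on the right.
Continuity of ψ and ψ′ at the step yields the reflection amplitude r = (k₁ − k₂)/(k₁ + k₂) = 0.2437; thus R = |r|² = 0.05939, T = 0.9406.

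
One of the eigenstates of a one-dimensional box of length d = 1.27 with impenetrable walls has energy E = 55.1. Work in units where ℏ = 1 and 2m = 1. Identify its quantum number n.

n = 3

From E_n = n²π²ℏ²/(2md²) invert to n = √(2md²E)/(πℏ).
n = (1.27/π) × √(2 × 0.5 × 55.1) = 3.001 → n = 3.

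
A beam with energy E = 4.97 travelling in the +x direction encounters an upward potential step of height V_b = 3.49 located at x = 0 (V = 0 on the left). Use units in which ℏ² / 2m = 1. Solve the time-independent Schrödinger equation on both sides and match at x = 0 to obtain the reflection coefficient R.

The wavenumbers are k₁ = √(2mE)/ℏ = 2.229 on the left and k₂ = √(2m(E − V_b))/ℏ = 1.217 on the right.
Matching ψ and ψ′ at x = 0 gives r = (k₁ − k₂)/(k₁ + k₂), so R = r² = 0.08639 and T = 1 − R = 0.9136.

R = 0.0864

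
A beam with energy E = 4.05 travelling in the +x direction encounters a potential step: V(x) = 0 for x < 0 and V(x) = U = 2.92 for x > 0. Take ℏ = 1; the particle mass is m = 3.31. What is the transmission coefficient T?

On each side the TISE gives plane waves with k = √(2m(E − V))/ℏ: k₁ = √(2·3.31·4.05) = 5.178, k₂ = √(2·3.31·1.13) = 2.735.
Matching ψ and ψ′ at x = 0 gives r = (k₁ − k₂)/(k₁ + k₂), so R = r² = 0.09531 and T = 1 − R = 0.9047.

T = 0.905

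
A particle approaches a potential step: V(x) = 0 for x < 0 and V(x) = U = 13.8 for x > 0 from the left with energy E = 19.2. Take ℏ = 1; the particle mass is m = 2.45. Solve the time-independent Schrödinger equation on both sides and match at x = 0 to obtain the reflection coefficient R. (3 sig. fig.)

The wavenumbers are k₁ = √(2mE)/ℏ = 9.699 on the left and k₂ = √(2m(E − U))/ℏ = 5.144 on the right.
Continuity of ψ and ψ′ at the step yields the reflection amplitude r = (k₁ − k₂)/(k₁ + k₂) = 0.3069; thus R = |r|² = 0.09419, T = 0.9058.

R = 0.0942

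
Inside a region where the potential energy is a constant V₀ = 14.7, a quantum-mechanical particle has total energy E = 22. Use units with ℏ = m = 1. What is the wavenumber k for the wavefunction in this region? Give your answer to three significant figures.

k = 3.82

With E > V₀ the solution is oscillatory, ψ ∝ e^{±ikx} with k = √(2m(E − V₀))/ℏ.
k = √(2 × 1 × 7.3) = 3.821.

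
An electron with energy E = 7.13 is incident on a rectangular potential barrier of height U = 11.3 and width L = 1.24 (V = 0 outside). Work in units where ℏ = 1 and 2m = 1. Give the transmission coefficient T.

T = 0.0233

Since E < U the interior solution is evanescent with decay constant κ = √(2m(U − E))/ℏ = 2.042.
κL = 2.532, sinh(κL) = 6.251.
The exact tunnelling result is T⁻¹ = 1 + U² sinh²(κL) / [4E(U − E)] = 42.95, so T = 0.0233.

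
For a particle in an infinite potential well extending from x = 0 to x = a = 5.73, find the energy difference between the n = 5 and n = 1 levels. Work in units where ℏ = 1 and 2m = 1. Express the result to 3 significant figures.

E_n = n²π²ℏ²/(2ma²), so ΔE = (5² − 1²) π²ℏ²/(2ma²).
ΔE = 24 × π² / (2 × 0.5 × 5.73²) = 7.214.

ΔE = 7.21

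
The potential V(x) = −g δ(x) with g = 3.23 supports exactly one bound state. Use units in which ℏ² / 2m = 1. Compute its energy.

E = -2.61

The bound state is ψ(x) = √κ e^{−κ|x|}. The derivative jump ψ'(0⁺) − ψ'(0⁻) = −(2mg/ℏ²)ψ(0) fixes κ = mg/ℏ² = 1.615.
Then E = −ℏ²κ²/(2m) = −mg²/(2ℏ²) = -2.608.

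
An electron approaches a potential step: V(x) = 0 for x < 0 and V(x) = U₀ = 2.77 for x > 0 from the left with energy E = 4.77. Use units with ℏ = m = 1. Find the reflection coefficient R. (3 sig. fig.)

On each side the TISE gives plane waves with k = √(2m(E − V))/ℏ: k₁ = √(2·1·4.77) = 3.089, k₂ = √(2·1·2) = 2.000.
Matching ψ and ψ′ at x = 0 gives r = (k₁ − k₂)/(k₁ + k₂), so R = r² = 0.04577 and T = 1 − R = 0.9542.

R = 0.0458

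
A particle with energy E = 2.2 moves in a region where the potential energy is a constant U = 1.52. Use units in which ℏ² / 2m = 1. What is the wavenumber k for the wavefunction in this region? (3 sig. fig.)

k = 0.825

With E > U the solution is oscillatory, ψ ∝ e^{±ikx} with k = √(2m(E − U))/ℏ.
k = √(2 × 0.5 × 0.68) = 0.8246.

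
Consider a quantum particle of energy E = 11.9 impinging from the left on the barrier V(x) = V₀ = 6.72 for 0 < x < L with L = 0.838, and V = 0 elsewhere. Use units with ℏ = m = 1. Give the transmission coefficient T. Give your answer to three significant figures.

Above the barrier the interior wavenumber is k₂ = √(2m(E − V₀))/ℏ = 3.219, giving phase k₂L = 2.697.
T = [1 + V₀² sin²(k₂L) / (4E(E − V₀))]⁻¹ = 1/1.034 = 0.967.

T = 0.967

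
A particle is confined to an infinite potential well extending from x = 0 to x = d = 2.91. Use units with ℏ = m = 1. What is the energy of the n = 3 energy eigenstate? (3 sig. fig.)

Requiring ψ(0) = ψ(d) = 0 quantises k = nπ/d, hence E_n = ℏ²k²/2m = n²π²ℏ²/(2md²).
E_3 = 3² × π² / (2 × 1 × 2.91²) = 5.245.

E = 5.24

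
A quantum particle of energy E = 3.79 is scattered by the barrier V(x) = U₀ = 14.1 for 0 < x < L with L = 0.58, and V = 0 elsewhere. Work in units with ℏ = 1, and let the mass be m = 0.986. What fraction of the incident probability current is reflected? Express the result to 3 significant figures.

Since E < U₀ the interior solution is evanescent with decay constant κ = √(2m(U₀ − E))/ℏ = 4.509.
κL = 2.615, sinh(κL) = 6.799.
Matching ψ, ψ′ at both faces gives T = [1 + U₀² sinh²(κL) / (4E(U₀ − E))]⁻¹ = 1/59.79 = 0.0167.
R = 1 − T = 0.983.

R = 0.983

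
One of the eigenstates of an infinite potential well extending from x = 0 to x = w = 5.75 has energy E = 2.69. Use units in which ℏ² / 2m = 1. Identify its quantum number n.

n = 3

For an infinite well E_n = n²π²ℏ²/(2mw²), so n = (w/πℏ)√(2mE).
n = (5.75/π) × √(2 × 0.5 × 2.69) = 3.002 → n = 3.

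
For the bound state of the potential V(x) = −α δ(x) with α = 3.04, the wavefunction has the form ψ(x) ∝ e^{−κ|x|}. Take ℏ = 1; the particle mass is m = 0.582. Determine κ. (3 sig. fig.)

κ = 1.77

Integrate −(ℏ²/2m)ψ'' − αδ(x)ψ = Eψ from −ε to +ε: the ψ'' term gives ψ'(0⁺) − ψ'(0⁻) and the δ term gives −(2mα/ℏ²)ψ(0).
With ψ ∝ e^{−κ|x|} this yields −2κ = −2mα/ℏ², so κ = mα/ℏ² = 1.769.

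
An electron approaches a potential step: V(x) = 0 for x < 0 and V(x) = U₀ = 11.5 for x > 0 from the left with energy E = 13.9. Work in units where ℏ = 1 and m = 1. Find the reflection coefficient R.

The wavenumbers are k₁ = √(2mE)/ℏ = 5.273 on the left and k₂ = √(2m(E − U₀))/ℏ = 2.191 on the right.
Continuity of ψ and ψ′ at the step yields the reflection amplitude r = (k₁ − k₂)/(k₁ + k₂) = 0.4129; thus R = |r|² = 0.1705, T = 0.8295.

R = 0.170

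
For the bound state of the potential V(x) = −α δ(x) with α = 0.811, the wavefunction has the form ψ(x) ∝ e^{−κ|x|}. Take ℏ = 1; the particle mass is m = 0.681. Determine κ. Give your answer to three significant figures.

κ = 0.552

Integrate −(ℏ²/2m)ψ'' − αδ(x)ψ = Eψ from −ε to +ε: the ψ'' term gives ψ'(0⁺) − ψ'(0⁻) and the δ term gives −(2mα/ℏ²)ψ(0).
With ψ ∝ e^{−κ|x|} this yields −2κ = −2mα/ℏ², so κ = mα/ℏ² = 0.5523.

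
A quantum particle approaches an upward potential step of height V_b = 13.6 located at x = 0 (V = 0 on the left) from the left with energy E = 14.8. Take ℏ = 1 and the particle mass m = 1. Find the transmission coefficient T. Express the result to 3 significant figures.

The wavenumbers are k₁ = √(2mE)/ℏ = 5.441 on the left and k₂ = √(2m(E − V_b))/ℏ = 1.549 on the right.
Continuity of ψ and ψ′ at the step yields the reflection amplitude r = (k₁ − k₂)/(k₁ + k₂) = 0.5567; thus R = |r|² = 0.3099, T = 0.6901.

T = 0.690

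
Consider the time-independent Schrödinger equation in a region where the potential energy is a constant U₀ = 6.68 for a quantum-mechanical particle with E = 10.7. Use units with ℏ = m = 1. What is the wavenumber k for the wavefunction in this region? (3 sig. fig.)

With E > U₀ the solution is oscillatory, ψ ∝ e^{±ikx} with k = √(2m(E − U₀))/ℏ.
k = √(2 × 1 × 4.02) = 2.835.

k = 2.84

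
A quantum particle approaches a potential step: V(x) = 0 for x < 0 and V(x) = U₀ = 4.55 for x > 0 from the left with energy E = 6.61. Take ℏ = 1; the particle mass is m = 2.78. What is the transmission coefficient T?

On each side the TISE gives plane waves with k = √(2m(E − V))/ℏ: k₁ = √(2·2.78·6.61) = 6.062, k₂ = √(2·2.78·2.06) = 3.384.
Continuity of ψ and ψ′ at the step yields the reflection amplitude r = (k₁ − k₂)/(k₁ + k₂) = 0.2835; thus R = |r|² = 0.08036, T = 0.9196.

T = 0.920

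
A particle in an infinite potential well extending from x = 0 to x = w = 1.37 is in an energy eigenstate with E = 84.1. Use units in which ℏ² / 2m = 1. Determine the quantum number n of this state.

For an infinite well E_n = n²π²ℏ²/(2mw²), so n = (w/πℏ)√(2mE).
n = (1.37/π) × √(2 × 0.5 × 84.1) = 3.999 → n = 4.

n = 4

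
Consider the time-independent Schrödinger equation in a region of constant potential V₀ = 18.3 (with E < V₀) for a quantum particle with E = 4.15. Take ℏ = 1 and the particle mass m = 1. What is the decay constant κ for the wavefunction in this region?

Since E < V₀ the TISE in this region is ψ'' = κ²ψ with κ = √(2m(V₀ − E))/ℏ.
κ = √(2 × 1 × 14.15) = 5.320.

κ = 5.32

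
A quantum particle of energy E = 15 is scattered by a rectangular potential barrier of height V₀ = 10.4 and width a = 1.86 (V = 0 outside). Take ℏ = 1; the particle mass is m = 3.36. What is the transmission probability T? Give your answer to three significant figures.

Above the barrier the interior wavenumber is k₂ = √(2m(E − V₀))/ℏ = 5.560, giving phase k₂a = 10.34.
Matching at both interfaces gives T⁻¹ = 1 + V₀² sin²(k₂a) / [4E(E − V₀)] = 1.247, hence T = 0.802.

T = 0.802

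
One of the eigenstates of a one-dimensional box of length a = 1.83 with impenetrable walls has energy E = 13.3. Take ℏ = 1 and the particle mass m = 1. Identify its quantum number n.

From E_n = n²π²ℏ²/(2ma²) invert to n = √(2ma²E)/(πℏ).
n = (1.83/π) × √(2 × 1 × 13.3) = 3.004 → n = 3.

n = 3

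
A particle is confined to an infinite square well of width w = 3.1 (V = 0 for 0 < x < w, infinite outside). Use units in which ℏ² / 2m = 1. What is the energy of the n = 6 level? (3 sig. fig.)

E = 37.0

Requiring ψ(0) = ψ(w) = 0 quantises k = nπ/w, hence E_n = ℏ²k²/2m = n²π²ℏ²/(2mw²).
E_6 = 6² × π² / (2 × 0.5 × 3.1²) = 36.97.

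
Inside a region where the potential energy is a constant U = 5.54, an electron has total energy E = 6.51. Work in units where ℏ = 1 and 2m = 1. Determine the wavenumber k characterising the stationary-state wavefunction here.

With E > U the solution is oscillatory, ψ ∝ e^{±ikx} with k = √(2m(E − U))/ℏ.
k = √(2 × 0.5 × 0.97) = 0.9849.

k = 0.985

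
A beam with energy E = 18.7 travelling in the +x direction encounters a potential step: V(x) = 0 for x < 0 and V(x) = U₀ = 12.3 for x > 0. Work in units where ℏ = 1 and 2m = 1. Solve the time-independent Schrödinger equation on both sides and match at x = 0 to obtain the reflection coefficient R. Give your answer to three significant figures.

R = 0.0685

On each side the TISE gives plane waves with k = √(2m(E − V))/ℏ: k₁ = √(2·½·18.7) = 4.324, k₂ = √(2·½·6.4) = 2.530.
Continuity of ψ and ψ′ at the step yields the reflection amplitude r = (k₁ − k₂)/(k₁ + k₂) = 0.2618; thus R = |r|² = 0.06855, T = 0.9315.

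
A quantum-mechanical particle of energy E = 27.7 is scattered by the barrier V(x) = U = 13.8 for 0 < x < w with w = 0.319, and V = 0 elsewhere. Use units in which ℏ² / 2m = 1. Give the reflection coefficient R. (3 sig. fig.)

E > U: inside the barrier k₂ = √(2m(E − U))/ℏ = 3.728, k₂w = 1.189.
Matching at both interfaces gives T⁻¹ = 1 + U² sin²(k₂w) / [4E(E − U)] = 1.107, hence T = 0.904.
R = 1 − T = 0.0963.

R = 0.0963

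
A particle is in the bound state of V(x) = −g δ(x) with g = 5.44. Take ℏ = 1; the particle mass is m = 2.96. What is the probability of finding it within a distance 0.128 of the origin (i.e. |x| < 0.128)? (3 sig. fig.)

The normalised bound state is ψ = √κ e^{−κ|x|} with κ = mg/ℏ² = 16.10.
P(|x| < d) = ∫_{−d}^{d} κ e^{−2κ|x|} dx = 1 − e^{−2κd} = 1 − e^{−4.122} = 0.9838.

P = 0.984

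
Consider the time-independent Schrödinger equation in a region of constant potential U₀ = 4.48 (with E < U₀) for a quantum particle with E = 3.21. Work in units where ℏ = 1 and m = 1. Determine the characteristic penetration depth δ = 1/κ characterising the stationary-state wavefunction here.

δ = 0.627

Since E < U₀ the TISE in this region is ψ'' = κ²ψ with κ = √(2m(U₀ − E))/ℏ.
κ = √(2 × 1 × 1.27) = 1.594. The penetration depth is δ = 1/κ = 0.627.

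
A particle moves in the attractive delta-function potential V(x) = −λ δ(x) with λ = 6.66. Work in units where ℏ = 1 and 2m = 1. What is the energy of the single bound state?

The bound state is ψ(x) = √κ e^{−κ|x|}. The derivative jump ψ'(0⁺) − ψ'(0⁻) = −(2mλ/ℏ²)ψ(0) fixes κ = mλ/ℏ² = 3.330.
Then E = −ℏ²κ²/(2m) = −mλ²/(2ℏ²) = -11.09.

E = -11.1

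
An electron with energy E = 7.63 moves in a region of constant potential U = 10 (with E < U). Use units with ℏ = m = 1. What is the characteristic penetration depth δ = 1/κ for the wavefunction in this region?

Since E < U the TISE in this region is ψ'' = κ²ψ with κ = √(2m(U − E))/ℏ.
κ = √(2 × 1 × 2.37) = 2.177. The penetration depth is δ = 1/κ = 0.459.

δ = 0.459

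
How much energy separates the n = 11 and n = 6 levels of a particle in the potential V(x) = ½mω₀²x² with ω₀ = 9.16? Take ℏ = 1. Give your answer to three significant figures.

E_n = ℏω₀(n + ½), so ΔE = (11 − 6) ℏω₀ = 5 × 9.16 = 45.80.

ΔE = 45.8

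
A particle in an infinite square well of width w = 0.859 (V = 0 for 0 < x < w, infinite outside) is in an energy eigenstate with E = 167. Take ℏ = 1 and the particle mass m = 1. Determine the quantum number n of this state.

n = 5

From E_n = n²π²ℏ²/(2mw²) invert to n = √(2mw²E)/(πℏ).
n = (0.859/π) × √(2 × 1 × 167) = 4.997 → n = 5.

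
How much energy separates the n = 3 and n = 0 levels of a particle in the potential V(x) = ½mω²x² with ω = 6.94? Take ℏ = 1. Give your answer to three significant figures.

ΔE = 20.8

E_n = ℏω(n + ½), so ΔE = (3 − 0) ℏω = 3 × 6.94 = 20.82.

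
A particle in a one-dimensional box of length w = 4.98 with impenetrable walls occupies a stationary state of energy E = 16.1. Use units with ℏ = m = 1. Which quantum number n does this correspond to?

For an infinite well E_n = n²π²ℏ²/(2mw²), so n = (w/πℏ)√(2mE).
n = (4.98/π) × √(2 × 1 × 16.1) = 8.995 → n = 9.

n = 9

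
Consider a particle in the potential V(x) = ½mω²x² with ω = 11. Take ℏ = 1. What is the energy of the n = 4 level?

Using E_n = (n + ½)ℏω: E_4 = 4.5 × 11 = 49.50.

E = 49.5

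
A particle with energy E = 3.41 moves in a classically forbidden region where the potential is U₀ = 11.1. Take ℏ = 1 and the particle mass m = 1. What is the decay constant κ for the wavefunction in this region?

Since E < U₀ the TISE in this region is ψ'' = κ²ψ with κ = √(2m(U₀ − E))/ℏ.
κ = √(2 × 1 × 7.69) = 3.922.

κ = 3.92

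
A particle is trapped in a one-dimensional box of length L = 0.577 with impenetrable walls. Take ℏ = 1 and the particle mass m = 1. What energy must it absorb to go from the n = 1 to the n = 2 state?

ΔE = 44.5

E_n = n²π²ℏ²/(2mL²), so ΔE = (2² − 1²) π²ℏ²/(2mL²).
ΔE = 3 × π² / (2 × 1 × 0.577²) = 44.47.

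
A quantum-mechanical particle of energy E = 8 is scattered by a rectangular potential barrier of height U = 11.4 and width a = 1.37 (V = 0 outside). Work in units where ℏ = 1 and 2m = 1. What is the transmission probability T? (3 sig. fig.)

T = 0.0212

Since E < U the interior solution is evanescent with decay constant κ = √(2m(U − E))/ℏ = 1.844.
κa = 2.526, sinh(κa) = 6.213.
The exact tunnelling result is T⁻¹ = 1 + U² sinh²(κa) / [4E(U − E)] = 47.10, so T = 0.0212.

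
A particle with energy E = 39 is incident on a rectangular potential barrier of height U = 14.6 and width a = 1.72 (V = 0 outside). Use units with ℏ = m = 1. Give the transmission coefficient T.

E > U: inside the barrier k₂ = √(2m(E − U))/ℏ = 6.986, k₂a = 12.02.
T = [1 + U² sin²(k₂a) / (4E(E − U))]⁻¹ = 1/1.015 = 0.985.

T = 0.985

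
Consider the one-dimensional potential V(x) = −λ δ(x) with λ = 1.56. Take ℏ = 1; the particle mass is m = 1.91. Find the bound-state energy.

For x ≠ 0 the bound state is ψ ∝ e^{−κ|x|}; integrating the TISE across the delta gives the cusp condition 2κ = 2mλ/ℏ², so κ = 2.980.
Then E = −ℏ²κ²/(2m) = −mλ²/(2ℏ²) = -2.324.

E = -2.32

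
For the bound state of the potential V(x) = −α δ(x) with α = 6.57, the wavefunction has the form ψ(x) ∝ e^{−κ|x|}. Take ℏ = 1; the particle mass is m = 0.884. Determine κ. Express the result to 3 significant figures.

κ = 5.81

Integrate −(ℏ²/2m)ψ'' − αδ(x)ψ = Eψ from −ε to +ε: the ψ'' term gives ψ'(0⁺) − ψ'(0⁻) and the δ term gives −(2mα/ℏ²)ψ(0).
With ψ ∝ e^{−κ|x|} this yields −2κ = −2mα/ℏ², so κ = mα/ℏ² = 5.808.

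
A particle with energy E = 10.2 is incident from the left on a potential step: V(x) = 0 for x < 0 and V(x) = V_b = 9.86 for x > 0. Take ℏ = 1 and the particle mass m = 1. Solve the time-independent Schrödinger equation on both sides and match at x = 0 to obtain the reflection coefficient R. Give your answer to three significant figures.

The wavenumbers are k₁ = √(2mE)/ℏ = 4.517 on the left and k₂ = √(2m(E − V_b))/ℏ = 0.8246 on the right.
Continuity of ψ and ψ′ at the step yields the reflection amplitude r = (k₁ − k₂)/(k₁ + k₂) = 0.6912; thus R = |r|² = 0.4778, T = 0.5222.

R = 0.478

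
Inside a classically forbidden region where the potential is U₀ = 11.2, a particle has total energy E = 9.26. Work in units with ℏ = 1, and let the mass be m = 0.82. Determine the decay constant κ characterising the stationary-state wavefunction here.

κ = 1.78

Since E < U₀ the TISE in this region is ψ'' = κ²ψ with κ = √(2m(U₀ − E))/ℏ.
κ = √(2 × 0.82 × 1.94) = 1.784.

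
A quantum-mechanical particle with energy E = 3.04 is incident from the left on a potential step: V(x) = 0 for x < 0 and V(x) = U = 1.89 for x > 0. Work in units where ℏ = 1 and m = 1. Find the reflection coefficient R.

On each side the TISE gives plane waves with k = √(2m(E − V))/ℏ: k₁ = √(2·1·3.04) = 2.466, k₂ = √(2·1·1.15) = 1.517.
Continuity of ψ and ψ′ at the step yields the reflection amplitude r = (k₁ − k₂)/(k₁ + k₂) = 0.2383; thus R = |r|² = 0.05681, T = 0.9432.

R = 0.0568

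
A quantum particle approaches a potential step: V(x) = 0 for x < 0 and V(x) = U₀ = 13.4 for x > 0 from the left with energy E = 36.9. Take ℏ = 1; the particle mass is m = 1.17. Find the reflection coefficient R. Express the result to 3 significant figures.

The wavenumbers are k₁ = √(2mE)/ℏ = 9.292 on the left and k₂ = √(2m(E − U₀))/ℏ = 7.416 on the right.
Matching ψ and ψ′ at x = 0 gives r = (k₁ − k₂)/(k₁ + k₂), so R = r² = 0.01262 and T = 1 − R = 0.9874.

R = 0.0126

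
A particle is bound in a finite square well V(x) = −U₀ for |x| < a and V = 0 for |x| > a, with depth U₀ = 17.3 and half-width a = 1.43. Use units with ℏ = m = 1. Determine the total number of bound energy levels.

N = 6

Define the well-strength parameter z₀ = (a/ℏ)√(2mU₀) = 1.43 × √(2·1·17.3) = 8.412.
A new bound state (alternating even/odd) appears each time z₀ passes a multiple of π/2, so N = ⌊2z₀/π⌋ + 1 = ⌊5.355⌋ + 1 = 6.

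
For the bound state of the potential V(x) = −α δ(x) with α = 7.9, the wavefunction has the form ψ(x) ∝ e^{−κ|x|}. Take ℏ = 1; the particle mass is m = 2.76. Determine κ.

κ = 21.8

Integrate −(ℏ²/2m)ψ'' − αδ(x)ψ = Eψ from −ε to +ε: the ψ'' term gives ψ'(0⁺) − ψ'(0⁻) and the δ term gives −(2mα/ℏ²)ψ(0).
With ψ ∝ e^{−κ|x|} this yields −2κ = −2mα/ℏ², so κ = mα/ℏ² = 21.80.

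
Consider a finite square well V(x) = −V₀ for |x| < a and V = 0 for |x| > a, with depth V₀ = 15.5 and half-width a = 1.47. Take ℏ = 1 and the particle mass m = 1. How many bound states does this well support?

Define the well-strength parameter z₀ = (a/ℏ)√(2mV₀) = 1.47 × √(2·1·15.5) = 8.185.
The even/odd transcendental equations gain one root per π/2 in z₀, giving N = 1 + ⌊2z₀/π⌋ = 1 + ⌊5.210⌋ = 6.

N = 6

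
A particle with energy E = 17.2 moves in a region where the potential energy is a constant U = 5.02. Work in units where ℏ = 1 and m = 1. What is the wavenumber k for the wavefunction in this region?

With E > U the solution is oscillatory, ψ ∝ e^{±ikx} with k = √(2m(E − U))/ℏ.
k = √(2 × 1 × 12.18) = 4.936.

k = 4.94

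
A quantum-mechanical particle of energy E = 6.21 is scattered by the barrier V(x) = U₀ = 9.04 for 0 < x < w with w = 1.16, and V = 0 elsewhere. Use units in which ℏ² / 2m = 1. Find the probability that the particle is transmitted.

E < U₀: inside the barrier ψ ∝ e^{±κx} with κ = √(2m(U₀ − E))/ℏ = 1.682.
κw = 1.951, sinh(κw) = 3.448.
Matching ψ, ψ′ at both faces gives T = [1 + U₀² sinh²(κw) / (4E(U₀ − E))]⁻¹ = 1/14.82 = 0.0675.

T = 0.0675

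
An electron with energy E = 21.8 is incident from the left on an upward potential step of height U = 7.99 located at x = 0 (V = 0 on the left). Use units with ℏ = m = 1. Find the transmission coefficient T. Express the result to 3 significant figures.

T = 0.987

On each side the TISE gives plane waves with k = √(2m(E − V))/ℏ: k₁ = √(2·1·21.8) = 6.603, k₂ = √(2·1·13.81) = 5.255.
Matching ψ and ψ′ at x = 0 gives r = (k₁ − k₂)/(k₁ + k₂), so R = r² = 0.01291 and T = 1 − R = 0.9871.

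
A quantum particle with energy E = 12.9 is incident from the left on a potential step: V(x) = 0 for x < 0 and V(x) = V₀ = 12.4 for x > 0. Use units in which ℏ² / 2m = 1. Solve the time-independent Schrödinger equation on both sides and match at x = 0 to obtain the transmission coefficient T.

T = 0.550

On each side the TISE gives plane waves with k = √(2m(E − V))/ℏ: k₁ = √(2·½·12.9) = 3.592, k₂ = √(2·½·0.5) = 0.7071.
Continuity of ψ and ψ′ at the step yields the reflection amplitude r = (k₁ − k₂)/(k₁ + k₂) = 0.6710; thus R = |r|² = 0.4503, T = 0.5497.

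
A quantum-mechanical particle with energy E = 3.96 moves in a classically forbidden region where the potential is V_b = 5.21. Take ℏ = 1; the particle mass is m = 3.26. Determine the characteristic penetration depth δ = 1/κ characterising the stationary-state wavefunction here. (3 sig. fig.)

Since E < V_b the TISE in this region is ψ'' = κ²ψ with κ = √(2m(V_b − E))/ℏ.
κ = √(2 × 3.26 × 1.25) = 2.855. The penetration depth is δ = 1/κ = 0.350.

δ = 0.350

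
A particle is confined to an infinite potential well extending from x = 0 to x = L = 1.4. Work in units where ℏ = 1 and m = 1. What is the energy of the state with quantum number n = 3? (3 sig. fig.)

The infinite-well eigenfunctions ψ_n = √(2/L) sin(nπx/L) vanish at both walls, giving E_n = n²π²ℏ²/(2mL²).
E_3 = 3² × π² / (2 × 1 × 1.4²) = 22.66.

E = 22.7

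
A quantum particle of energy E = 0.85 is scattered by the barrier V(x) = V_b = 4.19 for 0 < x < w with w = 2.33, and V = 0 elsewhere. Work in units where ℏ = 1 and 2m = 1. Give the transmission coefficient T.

Since E < V_b the interior solution is evanescent with decay constant κ = √(2m(V_b − E))/ℏ = 1.828.
κw = 4.258, sinh(κw) = 35.34.
The exact tunnelling result is T⁻¹ = 1 + V_b² sinh²(κw) / [4E(V_b − E)] = 1931, so T = 0.000518.

T = 0.000518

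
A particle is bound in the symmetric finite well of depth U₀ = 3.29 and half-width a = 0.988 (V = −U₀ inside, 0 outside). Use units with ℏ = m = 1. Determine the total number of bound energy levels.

N = 2

The dimensionless depth is z₀ = a√(2mU₀)/ℏ = 0.988 × √(6.580) = 2.534.
The even/odd transcendental equations gain one root per π/2 in z₀, giving N = 1 + ⌊2z₀/π⌋ = 1 + ⌊1.613⌋ = 2.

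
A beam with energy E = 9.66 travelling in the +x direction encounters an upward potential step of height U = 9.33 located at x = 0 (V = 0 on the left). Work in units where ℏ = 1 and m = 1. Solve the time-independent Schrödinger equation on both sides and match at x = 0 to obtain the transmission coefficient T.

T = 0.527

The wavenumbers are k₁ = √(2mE)/ℏ = 4.395 on the left and k₂ = √(2m(E − U))/ℏ = 0.8124 on the right.
Matching ψ and ψ′ at x = 0 gives r = (k₁ − k₂)/(k₁ + k₂), so R = r² = 0.4734 and T = 1 − R = 0.5266.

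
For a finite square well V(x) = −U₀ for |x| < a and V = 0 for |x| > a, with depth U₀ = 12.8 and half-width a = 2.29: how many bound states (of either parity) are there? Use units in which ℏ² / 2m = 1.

The dimensionless depth is z₀ = a√(2mU₀)/ℏ = 2.29 × √(12.80) = 8.193.
The even/odd transcendental equations gain one root per π/2 in z₀, giving N = 1 + ⌊2z₀/π⌋ = 1 + ⌊5.216⌋ = 6.

N = 6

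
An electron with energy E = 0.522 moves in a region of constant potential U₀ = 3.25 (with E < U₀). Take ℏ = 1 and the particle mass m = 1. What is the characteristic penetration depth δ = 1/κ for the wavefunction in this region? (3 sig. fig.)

δ = 0.428

Since E < U₀ the TISE in this region is ψ'' = κ²ψ with κ = √(2m(U₀ − E))/ℏ.
κ = √(2 × 1 × 2.728) = 2.336. The penetration depth is δ = 1/κ = 0.428.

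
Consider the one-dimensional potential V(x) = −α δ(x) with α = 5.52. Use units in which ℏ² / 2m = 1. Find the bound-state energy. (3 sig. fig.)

E = -7.62

For x ≠ 0 the bound state is ψ ∝ e^{−κ|x|}; integrating the TISE across the delta gives the cusp condition 2κ = 2mα/ℏ², so κ = 2.760.
Then E = −ℏ²κ²/(2m) = −mα²/(2ℏ²) = -7.618.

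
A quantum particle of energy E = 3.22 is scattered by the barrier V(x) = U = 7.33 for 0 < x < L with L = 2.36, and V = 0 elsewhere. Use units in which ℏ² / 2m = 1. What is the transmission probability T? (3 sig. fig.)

T = 0.000275

E < U: inside the barrier ψ ∝ e^{±κx} with κ = √(2m(U − E))/ℏ = 2.027.
κL = 4.784, sinh(κL) = 59.81.
The exact tunnelling result is T⁻¹ = 1 + U² sinh²(κL) / [4E(U − E)] = 3632, so T = 0.000275.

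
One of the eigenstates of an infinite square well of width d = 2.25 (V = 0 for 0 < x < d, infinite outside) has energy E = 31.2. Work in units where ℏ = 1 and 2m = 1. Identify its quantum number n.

For an infinite well E_n = n²π²ℏ²/(2md²), so n = (d/πℏ)√(2mE).
n = (2.25/π) × √(2 × 0.5 × 31.2) = 4.000 → n = 4.

n = 4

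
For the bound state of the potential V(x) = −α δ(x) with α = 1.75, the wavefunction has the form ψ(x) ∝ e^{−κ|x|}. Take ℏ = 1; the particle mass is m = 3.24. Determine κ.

κ = 5.67

Integrate −(ℏ²/2m)ψ'' − αδ(x)ψ = Eψ from −ε to +ε: the ψ'' term gives ψ'(0⁺) − ψ'(0⁻) and the δ term gives −(2mα/ℏ²)ψ(0).
With ψ ∝ e^{−κ|x|} this yields −2κ = −2mα/ℏ², so κ = mα/ℏ² = 5.670.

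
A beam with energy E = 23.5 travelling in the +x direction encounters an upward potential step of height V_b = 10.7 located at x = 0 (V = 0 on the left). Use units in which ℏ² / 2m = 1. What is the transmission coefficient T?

T = 0.977

The wavenumbers are k₁ = √(2mE)/ℏ = 4.848 on the left and k₂ = √(2m(E − V_b))/ℏ = 3.578 on the right.
Continuity of ψ and ψ′ at the step yields the reflection amplitude r = (k₁ − k₂)/(k₁ + k₂) = 0.1507; thus R = |r|² = 0.02272, T = 0.9773.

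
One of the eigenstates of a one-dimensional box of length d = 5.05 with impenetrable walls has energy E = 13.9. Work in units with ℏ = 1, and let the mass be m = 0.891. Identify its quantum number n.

n = 8

From E_n = n²π²ℏ²/(2md²) invert to n = √(2md²E)/(πℏ).
n = (5.05/π) × √(2 × 0.891 × 13.9) = 8.000 → n = 8.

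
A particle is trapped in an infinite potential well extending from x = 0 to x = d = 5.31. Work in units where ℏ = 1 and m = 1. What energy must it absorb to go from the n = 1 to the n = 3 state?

E_n = n²π²ℏ²/(2md²), so ΔE = (3² − 1²) π²ℏ²/(2md²).
ΔE = 8 × π² / (2 × 1 × 5.31²) = 1.400.

ΔE = 1.40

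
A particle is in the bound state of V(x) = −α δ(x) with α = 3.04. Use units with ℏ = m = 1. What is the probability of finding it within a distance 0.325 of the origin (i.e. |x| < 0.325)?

The normalised bound state is ψ = √κ e^{−κ|x|} with κ = mα/ℏ² = 3.040.
P(|x| < d) = ∫_{−d}^{d} κ e^{−2κ|x|} dx = 1 − e^{−2κd} = 1 − e^{−1.976} = 0.8614.

P = 0.861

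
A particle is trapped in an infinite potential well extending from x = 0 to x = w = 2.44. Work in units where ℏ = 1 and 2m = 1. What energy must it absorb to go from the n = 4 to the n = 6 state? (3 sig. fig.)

ΔE = 33.2

E_n = n²π²ℏ²/(2mw²), so ΔE = (6² − 4²) π²ℏ²/(2mw²).
ΔE = 20 × π² / (2 × 0.5 × 2.44²) = 33.16.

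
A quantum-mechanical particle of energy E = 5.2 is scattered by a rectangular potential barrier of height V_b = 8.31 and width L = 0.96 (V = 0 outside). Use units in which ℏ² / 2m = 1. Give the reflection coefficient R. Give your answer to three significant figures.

E < V_b: inside the barrier ψ ∝ e^{±κx} with κ = √(2m(V_b − E))/ℏ = 1.764.
κL = 1.693, sinh(κL) = 2.626.
The exact tunnelling result is T⁻¹ = 1 + V_b² sinh²(κL) / [4E(V_b − E)] = 8.361, so T = 0.120.
R = 1 − T = 0.880.

R = 0.880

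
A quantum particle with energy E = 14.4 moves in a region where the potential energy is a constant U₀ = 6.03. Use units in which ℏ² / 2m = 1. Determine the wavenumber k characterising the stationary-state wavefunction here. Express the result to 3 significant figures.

With E > U₀ the solution is oscillatory, ψ ∝ e^{±ikx} with k = √(2m(E − U₀))/ℏ.
k = √(2 × 0.5 × 8.37) = 2.893.

k = 2.89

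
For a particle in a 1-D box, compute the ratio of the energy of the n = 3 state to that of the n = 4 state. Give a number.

0.5625

Since E_n ∝ n², the ratio is (3/4)² = 0.5625.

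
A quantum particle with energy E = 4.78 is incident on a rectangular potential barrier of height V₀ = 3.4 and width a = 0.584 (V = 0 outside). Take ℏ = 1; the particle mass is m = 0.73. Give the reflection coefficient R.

R = 0.192

E > V₀: inside the barrier k₂ = √(2m(E − V₀))/ℏ = 1.419, k₂a = 0.8290.
T = [1 + V₀² sin²(k₂a) / (4E(E − V₀))]⁻¹ = 1/1.238 = 0.808.
R = 1 − T = 0.192.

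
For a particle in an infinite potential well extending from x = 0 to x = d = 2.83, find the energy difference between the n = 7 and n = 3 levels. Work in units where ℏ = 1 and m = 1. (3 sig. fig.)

E_n = n²π²ℏ²/(2md²), so ΔE = (7² − 3²) π²ℏ²/(2md²).
ΔE = 40 × π² / (2 × 1 × 2.83²) = 24.65.

ΔE = 24.6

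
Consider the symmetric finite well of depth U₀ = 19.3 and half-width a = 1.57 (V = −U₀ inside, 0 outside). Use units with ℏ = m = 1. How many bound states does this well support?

The dimensionless depth is z₀ = a√(2mU₀)/ℏ = 1.57 × √(38.60) = 9.754.
A new bound state (alternating even/odd) appears each time z₀ passes a multiple of π/2, so N = ⌊2z₀/π⌋ + 1 = ⌊6.210⌋ + 1 = 7.

N = 7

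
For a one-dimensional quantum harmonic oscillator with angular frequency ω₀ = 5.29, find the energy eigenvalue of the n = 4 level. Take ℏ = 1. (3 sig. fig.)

Using E_n = (n + ½)ℏω₀: E_4 = 4.5 × 5.29 = 23.81.

E = 23.8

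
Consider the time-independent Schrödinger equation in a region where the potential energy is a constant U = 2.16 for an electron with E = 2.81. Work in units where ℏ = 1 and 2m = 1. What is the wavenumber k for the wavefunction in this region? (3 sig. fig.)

With E > U the solution is oscillatory, ψ ∝ e^{±ikx} with k = √(2m(E − U))/ℏ.
k = √(2 × 0.5 × 0.65) = 0.8062.

k = 0.806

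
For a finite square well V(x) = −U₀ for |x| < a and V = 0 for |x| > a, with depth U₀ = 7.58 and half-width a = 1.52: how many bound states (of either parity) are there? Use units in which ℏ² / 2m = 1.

N = 3

Define the well-strength parameter z₀ = (a/ℏ)√(2mU₀) = 1.52 × √(2·0.5·7.58) = 4.185.
The even/odd transcendental equations gain one root per π/2 in z₀, giving N = 1 + ⌊2z₀/π⌋ = 1 + ⌊2.664⌋ = 3.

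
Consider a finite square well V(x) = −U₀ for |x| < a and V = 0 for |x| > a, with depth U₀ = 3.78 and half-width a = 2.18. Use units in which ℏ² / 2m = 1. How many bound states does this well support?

N = 3

Define the well-strength parameter z₀ = (a/ℏ)√(2mU₀) = 2.18 × √(2·0.5·3.78) = 4.238.
The even/odd transcendental equations gain one root per π/2 in z₀, giving N = 1 + ⌊2z₀/π⌋ = 1 + ⌊2.698⌋ = 3.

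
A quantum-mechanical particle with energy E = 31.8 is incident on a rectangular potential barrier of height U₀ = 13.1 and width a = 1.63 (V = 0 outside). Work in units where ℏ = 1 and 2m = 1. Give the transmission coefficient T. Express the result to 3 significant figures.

E > U₀: inside the barrier k₂ = √(2m(E − U₀))/ℏ = 4.324, k₂a = 7.049.
Matching at both interfaces gives T⁻¹ = 1 + U₀² sin²(k₂a) / [4E(E − U₀)] = 1.035, hence T = 0.967.

T = 0.967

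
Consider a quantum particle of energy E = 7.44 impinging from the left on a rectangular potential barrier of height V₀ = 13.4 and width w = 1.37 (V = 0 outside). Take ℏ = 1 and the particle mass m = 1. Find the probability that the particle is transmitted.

E < V₀: inside the barrier ψ ∝ e^{±κx} with κ = √(2m(V₀ − E))/ℏ = 3.453.
κw = 4.730, sinh(κw) = 56.64.
Matching ψ, ψ′ at both faces gives T = [1 + V₀² sinh²(κw) / (4E(V₀ − E))]⁻¹ = 1/3249 = 0.000308.

T = 0.000308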